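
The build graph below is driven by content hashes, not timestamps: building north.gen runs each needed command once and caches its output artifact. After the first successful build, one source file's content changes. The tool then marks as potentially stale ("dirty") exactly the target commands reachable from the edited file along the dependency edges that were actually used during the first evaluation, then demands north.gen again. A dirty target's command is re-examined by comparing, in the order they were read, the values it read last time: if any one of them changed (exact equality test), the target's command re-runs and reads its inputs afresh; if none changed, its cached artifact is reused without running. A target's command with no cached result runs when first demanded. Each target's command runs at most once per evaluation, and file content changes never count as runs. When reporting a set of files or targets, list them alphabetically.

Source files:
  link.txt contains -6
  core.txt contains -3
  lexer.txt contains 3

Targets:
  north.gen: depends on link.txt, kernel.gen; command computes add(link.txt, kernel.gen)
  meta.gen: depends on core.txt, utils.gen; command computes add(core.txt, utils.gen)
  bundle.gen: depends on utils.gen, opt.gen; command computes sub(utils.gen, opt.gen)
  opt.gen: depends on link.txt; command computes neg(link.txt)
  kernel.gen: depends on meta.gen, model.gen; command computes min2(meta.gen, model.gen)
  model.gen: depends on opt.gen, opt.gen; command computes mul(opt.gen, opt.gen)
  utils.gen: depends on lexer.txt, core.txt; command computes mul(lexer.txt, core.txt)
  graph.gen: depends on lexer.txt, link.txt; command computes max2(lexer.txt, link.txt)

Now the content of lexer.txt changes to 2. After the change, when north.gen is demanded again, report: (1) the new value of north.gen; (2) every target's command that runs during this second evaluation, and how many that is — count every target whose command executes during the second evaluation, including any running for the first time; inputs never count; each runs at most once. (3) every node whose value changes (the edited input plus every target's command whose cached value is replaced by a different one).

north.gen now evaluates to -15.
Run set: kernel.gen, meta.gen, north.gen, utils.gen (4 run).
Changed values: kernel.gen, lexer.txt, meta.gen, north.gen, utils.gen.

Initial pass — values computed on the first demand:
  opt.gen = neg(-6) = 6
  model.gen = mul(6, 6) = 36
  utils.gen = mul(3, -3) = -9
  meta.gen = add(-3, -9) = -12
  kernel.gen = min2(-12, 36) = -12
  north.gen = add(-6, -12) = -18

Second demand — change propagation:
  utils.gen: re-runs because lexer.txt 3->2; new result -6.
  meta.gen: re-runs because utils.gen -9->-6; new result -9.
  kernel.gen: re-runs because meta.gen -12->-9; new result -9.
  north.gen: re-runs because kernel.gen -12->-9; new result -15.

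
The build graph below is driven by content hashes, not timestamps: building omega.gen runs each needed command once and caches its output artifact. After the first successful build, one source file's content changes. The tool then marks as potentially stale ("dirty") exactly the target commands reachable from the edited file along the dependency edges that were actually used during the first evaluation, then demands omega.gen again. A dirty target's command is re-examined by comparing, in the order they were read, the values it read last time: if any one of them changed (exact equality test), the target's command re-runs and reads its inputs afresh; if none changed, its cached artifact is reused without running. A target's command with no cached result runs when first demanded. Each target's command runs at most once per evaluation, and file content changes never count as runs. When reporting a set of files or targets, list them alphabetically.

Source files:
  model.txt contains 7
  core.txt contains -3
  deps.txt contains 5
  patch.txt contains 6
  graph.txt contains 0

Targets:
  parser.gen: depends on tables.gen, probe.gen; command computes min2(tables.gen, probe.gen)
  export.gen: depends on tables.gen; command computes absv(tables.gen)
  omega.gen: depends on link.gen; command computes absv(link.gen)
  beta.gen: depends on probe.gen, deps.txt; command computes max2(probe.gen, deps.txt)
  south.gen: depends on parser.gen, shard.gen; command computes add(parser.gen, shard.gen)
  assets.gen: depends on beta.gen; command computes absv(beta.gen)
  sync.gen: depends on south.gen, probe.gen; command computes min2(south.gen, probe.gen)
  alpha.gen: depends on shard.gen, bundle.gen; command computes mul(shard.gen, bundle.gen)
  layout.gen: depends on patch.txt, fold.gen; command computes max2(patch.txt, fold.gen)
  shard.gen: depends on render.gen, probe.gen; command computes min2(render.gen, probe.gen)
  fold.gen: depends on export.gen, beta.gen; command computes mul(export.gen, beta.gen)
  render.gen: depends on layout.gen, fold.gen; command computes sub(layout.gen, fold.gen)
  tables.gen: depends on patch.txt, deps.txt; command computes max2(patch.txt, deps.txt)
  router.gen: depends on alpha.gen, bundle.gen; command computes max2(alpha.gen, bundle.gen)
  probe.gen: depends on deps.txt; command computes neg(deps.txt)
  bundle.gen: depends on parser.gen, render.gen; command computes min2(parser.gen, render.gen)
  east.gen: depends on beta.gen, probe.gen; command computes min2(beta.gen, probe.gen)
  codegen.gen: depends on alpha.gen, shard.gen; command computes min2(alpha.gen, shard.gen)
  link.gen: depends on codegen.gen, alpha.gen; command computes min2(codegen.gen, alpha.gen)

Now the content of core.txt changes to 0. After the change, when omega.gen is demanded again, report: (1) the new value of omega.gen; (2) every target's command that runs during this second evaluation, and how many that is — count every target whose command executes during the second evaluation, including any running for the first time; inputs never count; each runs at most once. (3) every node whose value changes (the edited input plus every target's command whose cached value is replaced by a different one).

omega.gen now evaluates to 5.
Run set: none (0 run).
Changed values: core.txt.
The important point: nothing the output needs ever reads core.txt, so the edit is invisible to it.

Initial pass — values computed on the first demand:
  probe.gen = neg(5) = -5
  beta.gen = max2(-5, 5) = 5
  tables.gen = max2(6, 5) = 6
  export.gen = absv(6) = 6
  fold.gen = mul(6, 5) = 30
  layout.gen = max2(6, 30) = 30
  parser.gen = min2(6, -5) = -5
  render.gen = sub(30, 30) = 0
  bundle.gen = min2(-5, 0) = -5
  shard.gen = min2(0, -5) = -5
  alpha.gen = mul(-5, -5) = 25
  codegen.gen = min2(25, -5) = -5
  link.gen = min2(-5, 25) = -5
  omega.gen = absv(-5) = 5

Second demand — change propagation:
  no demanded computation ever read core.txt, so the edit dirties nothing and nothing runs.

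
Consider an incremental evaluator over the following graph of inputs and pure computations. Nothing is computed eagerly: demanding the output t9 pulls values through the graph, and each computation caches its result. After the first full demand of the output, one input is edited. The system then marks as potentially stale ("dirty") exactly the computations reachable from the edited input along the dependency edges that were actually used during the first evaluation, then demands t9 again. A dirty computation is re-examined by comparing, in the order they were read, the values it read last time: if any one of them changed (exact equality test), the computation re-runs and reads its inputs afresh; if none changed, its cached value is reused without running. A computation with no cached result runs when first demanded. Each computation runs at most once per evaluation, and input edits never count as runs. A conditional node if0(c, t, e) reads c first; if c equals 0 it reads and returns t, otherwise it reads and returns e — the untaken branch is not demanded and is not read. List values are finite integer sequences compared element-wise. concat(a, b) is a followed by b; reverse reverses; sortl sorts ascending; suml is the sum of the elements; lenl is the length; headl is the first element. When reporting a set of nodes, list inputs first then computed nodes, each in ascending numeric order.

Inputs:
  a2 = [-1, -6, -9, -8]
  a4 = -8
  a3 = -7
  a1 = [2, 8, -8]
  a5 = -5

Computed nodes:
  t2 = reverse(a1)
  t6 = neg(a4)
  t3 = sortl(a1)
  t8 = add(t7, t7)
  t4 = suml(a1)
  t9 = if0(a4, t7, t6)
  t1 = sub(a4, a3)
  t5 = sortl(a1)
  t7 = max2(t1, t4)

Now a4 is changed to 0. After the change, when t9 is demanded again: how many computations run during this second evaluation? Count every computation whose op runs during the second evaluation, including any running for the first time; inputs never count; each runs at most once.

Run set: t1, t4, t7, t9 (4 run).
The important point: the flipped condition redirects demand; t6 is left stale, never re-checked.

Initial pass — values computed on the first demand:
  t6 = neg(-8) = 8
  t9 = if0(a4=-8 -> else branch t6) = 8

Second demand — change propagation:
  t1: newly demanded (no cache) — executes and yields 7.
  t4: newly demanded (no cache) — executes and yields 2.
  t6: dirty yet unreached — the second evaluation never asks for it.
  t7: newly demanded (no cache) — executes and yields 7.
  t9: re-runs because a4 -8->0; new result 7.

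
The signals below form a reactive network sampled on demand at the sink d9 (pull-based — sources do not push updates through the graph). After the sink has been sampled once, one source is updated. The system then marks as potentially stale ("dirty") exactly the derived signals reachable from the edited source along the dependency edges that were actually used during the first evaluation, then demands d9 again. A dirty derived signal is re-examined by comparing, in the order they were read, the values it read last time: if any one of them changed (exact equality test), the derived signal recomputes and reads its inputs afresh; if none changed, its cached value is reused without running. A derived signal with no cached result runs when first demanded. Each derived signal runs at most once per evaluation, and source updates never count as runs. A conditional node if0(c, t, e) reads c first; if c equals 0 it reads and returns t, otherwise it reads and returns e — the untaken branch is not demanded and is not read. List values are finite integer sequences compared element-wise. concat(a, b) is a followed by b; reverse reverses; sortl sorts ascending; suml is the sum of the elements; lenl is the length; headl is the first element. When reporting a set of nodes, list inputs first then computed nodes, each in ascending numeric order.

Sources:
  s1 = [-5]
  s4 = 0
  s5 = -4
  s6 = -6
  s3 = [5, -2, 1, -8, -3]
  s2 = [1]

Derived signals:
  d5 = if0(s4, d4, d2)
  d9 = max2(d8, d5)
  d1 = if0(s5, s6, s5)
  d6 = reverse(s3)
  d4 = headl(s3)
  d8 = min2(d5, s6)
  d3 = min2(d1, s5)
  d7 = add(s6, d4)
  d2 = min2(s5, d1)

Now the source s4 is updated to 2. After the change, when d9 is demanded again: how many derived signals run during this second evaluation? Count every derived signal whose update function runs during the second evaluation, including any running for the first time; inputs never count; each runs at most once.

Initial pass — values computed on the first demand:
  d4 = headl([5, -2, 1, -8, -3]) = 5
  d5 = if0(s4=0 -> then branch d4) = 5
  d8 = min2(5, -6) = -6
  d9 = max2(-6, 5) = 5

Second demand — change propagation:
  d1: newly demanded (no cache) — executes and yields -4.
  d2: newly demanded (no cache) — executes and yields -4.
  d5: re-runs because s4 0->2; new result -4.
  d8: re-runs because d5 5->-4; new result -6 (unchanged).
  d9: re-runs because d5 5->-4; new result -4.

The important point: the flipped condition pulls in fresh nodes; d1, d2 run for the first time.

Run set: d1, d2, d5, d8, d9 (5 run).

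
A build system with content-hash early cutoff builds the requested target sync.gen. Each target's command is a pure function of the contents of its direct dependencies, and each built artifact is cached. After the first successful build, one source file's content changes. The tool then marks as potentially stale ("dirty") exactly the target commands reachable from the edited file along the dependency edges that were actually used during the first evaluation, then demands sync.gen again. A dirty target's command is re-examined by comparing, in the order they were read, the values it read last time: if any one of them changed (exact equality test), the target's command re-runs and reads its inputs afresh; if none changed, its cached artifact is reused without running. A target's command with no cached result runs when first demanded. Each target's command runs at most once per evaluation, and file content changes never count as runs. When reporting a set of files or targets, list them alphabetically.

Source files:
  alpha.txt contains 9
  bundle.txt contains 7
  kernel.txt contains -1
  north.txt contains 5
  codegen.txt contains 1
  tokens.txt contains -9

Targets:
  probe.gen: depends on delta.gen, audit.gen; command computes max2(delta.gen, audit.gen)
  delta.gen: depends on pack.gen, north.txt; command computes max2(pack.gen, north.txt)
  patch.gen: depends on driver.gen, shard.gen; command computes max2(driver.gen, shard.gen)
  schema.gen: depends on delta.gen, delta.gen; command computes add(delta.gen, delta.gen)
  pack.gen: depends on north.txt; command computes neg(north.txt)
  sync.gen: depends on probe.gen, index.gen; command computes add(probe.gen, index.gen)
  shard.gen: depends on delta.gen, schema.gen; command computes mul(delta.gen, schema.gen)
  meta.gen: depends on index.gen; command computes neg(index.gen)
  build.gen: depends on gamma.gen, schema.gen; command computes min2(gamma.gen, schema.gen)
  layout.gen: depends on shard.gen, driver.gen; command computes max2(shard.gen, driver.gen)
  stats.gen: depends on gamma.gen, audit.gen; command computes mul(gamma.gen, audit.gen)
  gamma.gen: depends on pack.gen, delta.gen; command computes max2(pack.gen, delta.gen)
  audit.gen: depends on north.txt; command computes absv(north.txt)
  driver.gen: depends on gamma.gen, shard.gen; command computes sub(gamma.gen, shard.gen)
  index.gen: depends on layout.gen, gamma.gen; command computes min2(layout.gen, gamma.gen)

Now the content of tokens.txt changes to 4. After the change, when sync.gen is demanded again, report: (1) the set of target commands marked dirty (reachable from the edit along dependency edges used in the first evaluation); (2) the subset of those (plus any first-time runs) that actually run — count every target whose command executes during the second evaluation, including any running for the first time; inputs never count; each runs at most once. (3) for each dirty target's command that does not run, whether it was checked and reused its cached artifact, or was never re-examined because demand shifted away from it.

First evaluation (everything demanded from the output):
  audit.gen = absv(5) = 5
  pack.gen = neg(5) = -5
  delta.gen = max2(-5, 5) = 5
  gamma.gen = max2(-5, 5) = 5
  probe.gen = max2(5, 5) = 5
  schema.gen = add(5, 5) = 10
  shard.gen = mul(5, 10) = 50
  driver.gen = sub(5, 50) = -45
  layout.gen = max2(50, -45) = 50
  index.gen = min2(50, 5) = 5
  sync.gen = add(5, 5) = 10

Propagation after the edit:
  tokens.txt feeds no computation that the output demands — nothing is marked dirty and nothing runs.

Key observation: tokens.txt is never demanded by the output, so the edit triggers no recomputation at all.

Marked dirty: none.
Target commands that run: none — 0 in total.
Every dirty target's command ran.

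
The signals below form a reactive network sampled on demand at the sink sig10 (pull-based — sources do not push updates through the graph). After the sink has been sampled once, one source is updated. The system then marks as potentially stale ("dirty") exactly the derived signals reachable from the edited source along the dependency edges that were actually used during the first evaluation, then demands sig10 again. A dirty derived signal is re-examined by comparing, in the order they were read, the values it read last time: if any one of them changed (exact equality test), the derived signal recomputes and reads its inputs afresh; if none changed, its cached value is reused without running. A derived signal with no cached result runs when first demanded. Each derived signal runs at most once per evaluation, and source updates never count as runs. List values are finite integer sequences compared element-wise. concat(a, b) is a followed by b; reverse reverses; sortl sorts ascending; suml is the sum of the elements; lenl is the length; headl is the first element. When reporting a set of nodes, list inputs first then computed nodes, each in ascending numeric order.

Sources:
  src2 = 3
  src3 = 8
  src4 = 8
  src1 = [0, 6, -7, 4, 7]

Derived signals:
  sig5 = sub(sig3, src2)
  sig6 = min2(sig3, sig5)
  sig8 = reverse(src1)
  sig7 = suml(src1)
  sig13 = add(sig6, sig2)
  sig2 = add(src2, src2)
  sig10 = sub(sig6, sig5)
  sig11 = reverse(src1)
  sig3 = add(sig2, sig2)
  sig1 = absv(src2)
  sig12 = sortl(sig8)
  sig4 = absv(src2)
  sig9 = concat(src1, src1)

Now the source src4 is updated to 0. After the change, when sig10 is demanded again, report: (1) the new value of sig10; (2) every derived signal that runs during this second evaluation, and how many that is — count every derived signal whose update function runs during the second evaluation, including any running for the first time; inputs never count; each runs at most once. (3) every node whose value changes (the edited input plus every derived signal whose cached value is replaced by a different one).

Initial pass — values computed on the first demand:
  sig2 = add(3, 3) = 6
  sig3 = add(6, 6) = 12
  sig5 = sub(12, 3) = 9
  sig6 = min2(12, 9) = 9
  sig10 = sub(9, 9) = 0

Second demand — change propagation:
  no demanded computation ever read src4, so the edit dirties nothing and nothing runs.

The important point: nothing the output needs ever reads src4, so the edit is invisible to it.

sig10 now evaluates to 0.
Run set: none (0 run).
Changed values: src4.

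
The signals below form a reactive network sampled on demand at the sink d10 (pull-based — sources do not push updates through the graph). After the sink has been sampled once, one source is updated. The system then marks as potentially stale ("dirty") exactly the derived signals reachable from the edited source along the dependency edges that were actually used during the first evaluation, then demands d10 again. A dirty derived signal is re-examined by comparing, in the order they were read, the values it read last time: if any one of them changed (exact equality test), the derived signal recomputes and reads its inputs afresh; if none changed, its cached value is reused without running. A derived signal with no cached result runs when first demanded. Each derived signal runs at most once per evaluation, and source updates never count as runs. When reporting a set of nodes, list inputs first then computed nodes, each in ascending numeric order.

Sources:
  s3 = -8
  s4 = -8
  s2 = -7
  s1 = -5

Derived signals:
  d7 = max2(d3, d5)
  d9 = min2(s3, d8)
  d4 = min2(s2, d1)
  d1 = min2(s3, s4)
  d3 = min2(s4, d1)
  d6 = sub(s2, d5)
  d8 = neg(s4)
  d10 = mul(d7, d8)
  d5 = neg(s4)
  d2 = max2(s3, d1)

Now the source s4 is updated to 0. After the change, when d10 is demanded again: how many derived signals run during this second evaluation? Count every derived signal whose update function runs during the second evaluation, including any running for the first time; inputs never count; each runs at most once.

Initial pass — values computed on the first demand:
  d1 = min2(-8, -8) = -8
  d3 = min2(-8, -8) = -8
  d5 = neg(-8) = 8
  d7 = max2(-8, 8) = 8
  d8 = neg(-8) = 8
  d10 = mul(8, 8) = 64

Second demand — change propagation:
  d1: re-runs because s4 -8->0; new result -8 (unchanged).
  d3: re-runs because s4 -8->0; new result -8 (unchanged).
  d5: re-runs because s4 -8->0; new result 0.
  d7: re-runs because d5 8->0; new result 0.
  d8: re-runs because s4 -8->0; new result 0.
  d10: re-runs because d7 8->0; d8 8->0; new result 0.

Run set: d1, d3, d5, d7, d8, d10 (6 run).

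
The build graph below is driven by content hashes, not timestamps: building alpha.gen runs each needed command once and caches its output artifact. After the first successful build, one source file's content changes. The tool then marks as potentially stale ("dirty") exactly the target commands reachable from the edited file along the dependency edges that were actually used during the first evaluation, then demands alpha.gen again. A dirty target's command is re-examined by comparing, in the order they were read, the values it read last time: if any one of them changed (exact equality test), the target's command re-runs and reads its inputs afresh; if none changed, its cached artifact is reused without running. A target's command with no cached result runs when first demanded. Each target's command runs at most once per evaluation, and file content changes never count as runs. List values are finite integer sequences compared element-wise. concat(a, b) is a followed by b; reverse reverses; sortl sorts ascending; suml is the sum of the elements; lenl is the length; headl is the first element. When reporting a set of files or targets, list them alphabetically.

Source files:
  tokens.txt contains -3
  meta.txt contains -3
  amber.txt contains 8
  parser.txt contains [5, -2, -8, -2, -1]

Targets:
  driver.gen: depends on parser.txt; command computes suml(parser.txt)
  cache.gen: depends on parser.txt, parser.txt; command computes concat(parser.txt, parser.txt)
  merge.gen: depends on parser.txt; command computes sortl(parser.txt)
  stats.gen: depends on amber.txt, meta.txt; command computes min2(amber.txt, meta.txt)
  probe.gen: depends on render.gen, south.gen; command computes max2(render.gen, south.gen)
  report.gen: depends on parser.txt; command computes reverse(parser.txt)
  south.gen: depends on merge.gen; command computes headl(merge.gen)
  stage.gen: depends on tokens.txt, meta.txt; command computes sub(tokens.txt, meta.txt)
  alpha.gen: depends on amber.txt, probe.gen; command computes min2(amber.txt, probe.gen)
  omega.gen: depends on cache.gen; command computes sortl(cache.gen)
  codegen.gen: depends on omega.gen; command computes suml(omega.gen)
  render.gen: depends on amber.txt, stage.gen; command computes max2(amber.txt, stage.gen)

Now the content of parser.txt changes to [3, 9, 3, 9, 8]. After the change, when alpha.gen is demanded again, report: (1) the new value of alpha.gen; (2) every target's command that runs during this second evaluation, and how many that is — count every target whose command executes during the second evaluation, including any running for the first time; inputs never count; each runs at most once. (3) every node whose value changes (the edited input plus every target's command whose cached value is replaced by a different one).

Initial pass — values computed on the first demand:
  merge.gen = sortl([5, -2, -8, -2, -1]) = [-8, -2, -2, -1, 5]
  south.gen = headl([-8, -2, -2, -1, 5]) = -8
  stage.gen = sub(-3, -3) = 0
  render.gen = max2(8, 0) = 8
  probe.gen = max2(8, -8) = 8
  alpha.gen = min2(8, 8) = 8

Second demand — change propagation:
  merge.gen: re-runs because parser.txt [5, -2, -8, -2, -1]->[3, 9, 3, 9, 8]; new result [3, 3, 8, 9, 9].
  south.gen: re-runs because merge.gen [-8, -2, -2, -1, 5]->[3, 3, 8, 9, 9]; new result 3.
  probe.gen: re-runs because south.gen -8->3; new result 8 (unchanged).
  alpha.gen: re-examined; everything it read last time is the same (amber.txt unchanged, probe.gen unchanged) — cache 8 kept, no run.

The important point: probe.gen recomputes to an identical value, and the output ends up unchanged.

alpha.gen now evaluates to 8.
Run set: merge.gen, probe.gen, south.gen (3 run).
Changed values: merge.gen, parser.txt, south.gen.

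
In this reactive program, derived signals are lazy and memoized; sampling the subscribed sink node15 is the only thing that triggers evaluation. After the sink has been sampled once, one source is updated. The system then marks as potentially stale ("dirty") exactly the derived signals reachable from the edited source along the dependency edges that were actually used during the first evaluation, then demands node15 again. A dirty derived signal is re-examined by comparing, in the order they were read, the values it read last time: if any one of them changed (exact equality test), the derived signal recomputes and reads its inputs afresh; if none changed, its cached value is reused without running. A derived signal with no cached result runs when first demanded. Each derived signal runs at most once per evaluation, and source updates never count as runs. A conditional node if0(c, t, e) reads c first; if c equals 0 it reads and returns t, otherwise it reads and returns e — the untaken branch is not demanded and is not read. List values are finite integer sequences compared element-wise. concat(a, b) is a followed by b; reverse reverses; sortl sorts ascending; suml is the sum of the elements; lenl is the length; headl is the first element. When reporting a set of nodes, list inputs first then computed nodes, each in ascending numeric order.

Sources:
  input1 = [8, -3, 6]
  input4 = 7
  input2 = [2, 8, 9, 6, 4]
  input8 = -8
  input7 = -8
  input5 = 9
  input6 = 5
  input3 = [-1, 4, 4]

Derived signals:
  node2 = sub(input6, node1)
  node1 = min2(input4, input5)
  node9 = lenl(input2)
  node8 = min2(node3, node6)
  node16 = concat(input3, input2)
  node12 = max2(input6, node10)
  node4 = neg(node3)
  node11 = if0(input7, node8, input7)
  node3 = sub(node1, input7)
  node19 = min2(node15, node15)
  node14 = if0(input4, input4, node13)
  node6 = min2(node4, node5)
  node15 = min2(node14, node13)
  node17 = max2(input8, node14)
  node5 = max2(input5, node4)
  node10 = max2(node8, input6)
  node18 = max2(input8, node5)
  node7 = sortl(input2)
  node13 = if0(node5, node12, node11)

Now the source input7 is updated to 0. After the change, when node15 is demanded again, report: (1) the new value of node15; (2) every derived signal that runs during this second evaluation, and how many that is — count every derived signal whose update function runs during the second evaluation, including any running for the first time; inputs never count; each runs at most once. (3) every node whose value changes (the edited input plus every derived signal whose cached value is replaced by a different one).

First demand of the output computes:
  node1 = min2(7, 9) = 7
  node3 = sub(7, -8) = 15
  node4 = neg(15) = -15
  node5 = max2(9, -15) = 9
  node11 = if0(input7=-8 -> else branch input7) = -8
  node13 = if0(node5=9 -> else branch node11) = -8
  node14 = if0(input4=7 -> else branch node13) = -8
  node15 = min2(-8, -8) = -8

After the edit, cleaning proceeds:
  node3: a read changed (input7 -8->0) — executes, giving 7.
  node4: a read changed (node3 15->7) — executes, giving -7.
  node5: a read changed (node4 -15->-7) — executes, giving 9 — identical to its old value.
  node6: had never run; runs now, result -7.
  node8: had never run; runs now, result -7.
  node11: a read changed (input7 -8->0; input7 -8->0) — executes, giving -7.
  node13: a read changed (node11 -8->-7) — executes, giving -7.
  node14: a read changed (node13 -8->-7) — executes, giving -7.
  node15: a read changed (node14 -8->-7; node13 -8->-7) — executes, giving -7.

Note the branch switch — node6, node8 had no cache and run now for the first time.

Demanding node15 again yields -7.
9 derived signals run: node3, node4, node5, node6, node8, node11, node13, node14, node15.
The nodes whose values change: input7, node3, node4, node11, node13, node14, node15.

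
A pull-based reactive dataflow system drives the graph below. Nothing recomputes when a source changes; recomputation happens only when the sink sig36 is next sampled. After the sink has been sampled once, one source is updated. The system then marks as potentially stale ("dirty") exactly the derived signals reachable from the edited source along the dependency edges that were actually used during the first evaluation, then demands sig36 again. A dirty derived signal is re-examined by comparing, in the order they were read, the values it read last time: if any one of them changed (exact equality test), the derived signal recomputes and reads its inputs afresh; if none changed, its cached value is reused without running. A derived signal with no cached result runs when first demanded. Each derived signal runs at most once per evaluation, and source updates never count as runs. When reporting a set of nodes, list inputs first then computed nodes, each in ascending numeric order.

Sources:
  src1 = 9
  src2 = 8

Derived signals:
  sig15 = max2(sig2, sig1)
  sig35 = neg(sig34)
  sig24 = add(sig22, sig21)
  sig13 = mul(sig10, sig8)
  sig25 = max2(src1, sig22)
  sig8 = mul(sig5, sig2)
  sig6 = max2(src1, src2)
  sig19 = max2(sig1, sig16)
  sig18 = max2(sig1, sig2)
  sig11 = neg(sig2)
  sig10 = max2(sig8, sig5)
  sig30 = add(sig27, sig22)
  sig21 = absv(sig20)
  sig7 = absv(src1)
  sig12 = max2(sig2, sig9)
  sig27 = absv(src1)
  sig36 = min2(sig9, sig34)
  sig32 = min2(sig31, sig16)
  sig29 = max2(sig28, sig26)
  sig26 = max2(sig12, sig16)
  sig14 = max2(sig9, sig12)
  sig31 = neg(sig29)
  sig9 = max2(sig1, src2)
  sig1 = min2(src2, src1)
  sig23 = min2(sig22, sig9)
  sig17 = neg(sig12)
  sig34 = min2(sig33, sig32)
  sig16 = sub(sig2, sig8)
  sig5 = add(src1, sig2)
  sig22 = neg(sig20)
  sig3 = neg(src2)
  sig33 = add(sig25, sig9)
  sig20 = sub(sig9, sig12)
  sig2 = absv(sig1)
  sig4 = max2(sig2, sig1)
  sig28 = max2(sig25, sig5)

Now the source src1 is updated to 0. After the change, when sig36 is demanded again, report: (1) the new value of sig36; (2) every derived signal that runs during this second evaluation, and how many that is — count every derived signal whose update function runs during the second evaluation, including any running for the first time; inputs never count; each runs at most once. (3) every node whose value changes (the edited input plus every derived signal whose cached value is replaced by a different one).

New value of sig36: -8.
Derived signals that run: sig1, sig2, sig5, sig8, sig9, sig12, sig16, sig25, sig26, sig28, sig29, sig31, sig32, sig33, sig34, sig36 — 16 in total.
Values that change: src1, sig1, sig2, sig5, sig8, sig16, sig25, sig28, sig29, sig31, sig32, sig33, sig34, sig36.
Key observation: the cutoff stops propagation at sig20 — its inputs' values are unchanged, so it reuses its cache.

First evaluation (everything demanded from the output):
  sig1 = min2(8, 9) = 8
  sig2 = absv(8) = 8
  sig5 = add(9, 8) = 17
  sig8 = mul(17, 8) = 136
  sig9 = max2(8, 8) = 8
  sig12 = max2(8, 8) = 8
  sig16 = sub(8, 136) = -128
  sig20 = sub(8, 8) = 0
  sig22 = neg(0) = 0
  sig25 = max2(9, 0) = 9
  sig26 = max2(8, -128) = 8
  sig28 = max2(9, 17) = 17
  sig29 = max2(17, 8) = 17
  sig31 = neg(17) = -17
  sig32 = min2(-17, -128) = -128
  sig33 = add(9, 8) = 17
  sig34 = min2(17, -128) = -128
  sig36 = min2(8, -128) = -128

Propagation after the edit:
  sig1: runs — src1 9->0; result 0.
  sig2: runs — sig1 8->0; result 0.
  sig5: runs — src1 9->0; sig2 8->0; result 0.
  sig8: runs — sig5 17->0; sig2 8->0; result 0.
  sig9: runs — sig1 8->0; result 8 (same value as before).
  sig12: runs — sig2 8->0; result 8 (same value as before).
  sig16: runs — sig2 8->0; sig8 136->0; result 0.
  sig20: checked — values it read are unchanged (sig9 unchanged, sig12 unchanged); reused cached 0 without running.
  sig22: checked — values it read are unchanged (sig20 unchanged); reused cached 0 without running.
  sig25: runs — src1 9->0; result 0.
  sig26: runs — sig16 -128->0; result 8 (same value as before).
  sig28: runs — sig25 9->0; sig5 17->0; result 0.
  sig29: runs — sig28 17->0; result 8.
  sig31: runs — sig29 17->8; result -8.
  sig32: runs — sig31 -17->-8; sig16 -128->0; result -8.
  sig33: runs — sig25 9->0; result 8.
  sig34: runs — sig33 17->8; sig32 -128->-8; result -8.
  sig36: runs — sig34 -128->-8; result -8.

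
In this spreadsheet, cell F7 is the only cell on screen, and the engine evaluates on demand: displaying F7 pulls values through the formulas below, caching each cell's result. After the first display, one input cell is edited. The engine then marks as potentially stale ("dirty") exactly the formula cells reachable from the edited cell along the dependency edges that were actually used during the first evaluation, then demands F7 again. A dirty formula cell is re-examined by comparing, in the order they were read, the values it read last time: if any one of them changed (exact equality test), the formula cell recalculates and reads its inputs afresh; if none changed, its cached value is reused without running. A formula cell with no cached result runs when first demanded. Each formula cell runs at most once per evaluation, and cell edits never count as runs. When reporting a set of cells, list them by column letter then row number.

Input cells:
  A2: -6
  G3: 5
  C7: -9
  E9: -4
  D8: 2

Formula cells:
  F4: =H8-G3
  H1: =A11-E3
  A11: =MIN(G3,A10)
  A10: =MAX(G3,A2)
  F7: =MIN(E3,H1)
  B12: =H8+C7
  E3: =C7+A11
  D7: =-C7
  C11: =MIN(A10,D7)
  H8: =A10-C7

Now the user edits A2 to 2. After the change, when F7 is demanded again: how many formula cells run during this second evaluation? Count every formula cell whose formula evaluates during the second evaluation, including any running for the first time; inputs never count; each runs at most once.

Initial pass — values computed on the first demand:
  A10 = MAX(5, -6) = 5
  A11 = MIN(5, 5) = 5
  E3 = -9 + 5 = -4
  H1 = 5 - -4 = 9
  F7 = MIN(-4, 9) = -4

Second demand — change propagation:
  A10: re-runs because A2 -6->2; new result 5 (unchanged).
  A11: re-examined; everything it read last time is the same (G3 unchanged, A10 unchanged) — cache 5 kept, no run.
  E3: re-examined; everything it read last time is the same (C7 unchanged, A11 unchanged) — cache -4 kept, no run.
  H1: re-examined; everything it read last time is the same (A11 unchanged, E3 unchanged) — cache 9 kept, no run.
  F7: re-examined; everything it read last time is the same (E3 unchanged, H1 unchanged) — cache -4 kept, no run.

The important point: A10 recomputes to an identical value, and the output ends up unchanged.

Run set: A10 (1 run).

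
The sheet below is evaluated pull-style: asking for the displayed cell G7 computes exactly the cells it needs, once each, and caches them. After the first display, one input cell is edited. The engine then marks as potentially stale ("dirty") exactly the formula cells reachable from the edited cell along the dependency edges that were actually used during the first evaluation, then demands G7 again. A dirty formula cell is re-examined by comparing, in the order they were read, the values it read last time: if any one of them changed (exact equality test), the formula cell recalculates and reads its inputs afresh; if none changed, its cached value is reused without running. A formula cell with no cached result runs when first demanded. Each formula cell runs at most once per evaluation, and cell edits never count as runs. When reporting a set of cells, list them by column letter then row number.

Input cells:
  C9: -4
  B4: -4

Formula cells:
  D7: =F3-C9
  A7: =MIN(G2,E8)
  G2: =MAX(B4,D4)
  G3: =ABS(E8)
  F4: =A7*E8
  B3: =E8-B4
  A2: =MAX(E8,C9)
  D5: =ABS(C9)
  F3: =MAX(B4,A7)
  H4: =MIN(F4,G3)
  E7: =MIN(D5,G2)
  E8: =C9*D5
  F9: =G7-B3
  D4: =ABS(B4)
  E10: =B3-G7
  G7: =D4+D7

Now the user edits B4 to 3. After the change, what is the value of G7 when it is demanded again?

Demanding G7 again yields 10.

First demand of the output computes:
  D4 = ABS(-4) = 4
  D5 = ABS(-4) = 4
  E8 = -4 * 4 = -16
  G2 = MAX(-4, 4) = 4
  A7 = MIN(4, -16) = -16
  F3 = MAX(-4, -16) = -4
  D7 = -4 - -4 = 0
  G7 = 4 + 0 = 4

After the edit, cleaning proceeds:
  D4: a read changed (B4 -4->3) — executes, giving 3.
  G2: a read changed (B4 -4->3; D4 4->3) — executes, giving 3.
  A7: a read changed (G2 4->3) — executes, giving -16 — identical to its old value.
  F3: a read changed (B4 -4->3) — executes, giving 3.
  D7: a read changed (F3 -4->3) — executes, giving 7.
  G7: a read changed (D4 4->3; D7 0->7) — executes, giving 10.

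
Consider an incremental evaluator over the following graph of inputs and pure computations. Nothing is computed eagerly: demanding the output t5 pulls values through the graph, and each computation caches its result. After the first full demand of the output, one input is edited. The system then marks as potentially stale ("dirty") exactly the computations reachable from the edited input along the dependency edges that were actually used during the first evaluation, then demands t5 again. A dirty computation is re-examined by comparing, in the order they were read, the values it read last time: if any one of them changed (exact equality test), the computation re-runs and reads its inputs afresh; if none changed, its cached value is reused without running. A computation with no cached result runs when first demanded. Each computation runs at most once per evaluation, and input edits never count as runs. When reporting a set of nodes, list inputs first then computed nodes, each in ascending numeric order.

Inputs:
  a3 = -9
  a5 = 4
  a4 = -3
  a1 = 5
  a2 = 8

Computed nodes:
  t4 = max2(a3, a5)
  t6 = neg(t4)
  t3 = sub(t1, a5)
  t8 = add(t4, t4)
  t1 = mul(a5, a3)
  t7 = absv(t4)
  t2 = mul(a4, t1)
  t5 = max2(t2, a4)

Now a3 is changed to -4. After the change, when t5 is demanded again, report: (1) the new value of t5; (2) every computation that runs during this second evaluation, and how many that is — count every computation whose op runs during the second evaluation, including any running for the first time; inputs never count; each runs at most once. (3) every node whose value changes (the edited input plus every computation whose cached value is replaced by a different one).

Initial pass — values computed on the first demand:
  t1 = mul(4, -9) = -36
  t2 = mul(-3, -36) = 108
  t5 = max2(108, -3) = 108

Second demand — change propagation:
  t1: re-runs because a3 -9->-4; new result -16.
  t2: re-runs because t1 -36->-16; new result 48.
  t5: re-runs because t2 108->48; new result 48.

t5 now evaluates to 48.
Run set: t1, t2, t5 (3 run).
Changed values: a3, t1, t2, t5.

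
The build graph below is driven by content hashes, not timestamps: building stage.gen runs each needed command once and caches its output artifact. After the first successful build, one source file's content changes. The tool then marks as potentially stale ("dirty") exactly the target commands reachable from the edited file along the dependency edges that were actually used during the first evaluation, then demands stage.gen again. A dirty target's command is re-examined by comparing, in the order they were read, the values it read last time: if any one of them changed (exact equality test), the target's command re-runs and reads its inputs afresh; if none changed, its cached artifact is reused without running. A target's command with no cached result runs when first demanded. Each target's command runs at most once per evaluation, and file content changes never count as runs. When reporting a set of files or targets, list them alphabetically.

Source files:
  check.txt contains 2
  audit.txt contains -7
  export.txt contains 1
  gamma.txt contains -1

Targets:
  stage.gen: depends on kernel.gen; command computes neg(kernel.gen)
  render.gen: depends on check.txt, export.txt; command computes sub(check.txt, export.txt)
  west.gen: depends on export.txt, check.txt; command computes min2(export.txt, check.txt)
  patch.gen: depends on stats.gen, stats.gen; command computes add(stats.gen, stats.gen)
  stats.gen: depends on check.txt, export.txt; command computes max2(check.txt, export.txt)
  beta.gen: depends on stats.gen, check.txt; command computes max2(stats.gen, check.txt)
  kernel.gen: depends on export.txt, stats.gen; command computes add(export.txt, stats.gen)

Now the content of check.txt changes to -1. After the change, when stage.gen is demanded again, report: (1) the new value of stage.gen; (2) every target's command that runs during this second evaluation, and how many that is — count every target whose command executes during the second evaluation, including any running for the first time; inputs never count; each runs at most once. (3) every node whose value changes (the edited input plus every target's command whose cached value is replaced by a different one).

stage.gen now evaluates to -2.
Run set: kernel.gen, stage.gen, stats.gen (3 run).
Changed values: check.txt, kernel.gen, stage.gen, stats.gen.

Initial pass — values computed on the first demand:
  stats.gen = max2(2, 1) = 2
  kernel.gen = add(1, 2) = 3
  stage.gen = neg(3) = -3

Second demand — change propagation:
  stats.gen: re-runs because check.txt 2->-1; new result 1.
  kernel.gen: re-runs because stats.gen 2->1; new result 2.
  stage.gen: re-runs because kernel.gen 3->2; new result -2.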